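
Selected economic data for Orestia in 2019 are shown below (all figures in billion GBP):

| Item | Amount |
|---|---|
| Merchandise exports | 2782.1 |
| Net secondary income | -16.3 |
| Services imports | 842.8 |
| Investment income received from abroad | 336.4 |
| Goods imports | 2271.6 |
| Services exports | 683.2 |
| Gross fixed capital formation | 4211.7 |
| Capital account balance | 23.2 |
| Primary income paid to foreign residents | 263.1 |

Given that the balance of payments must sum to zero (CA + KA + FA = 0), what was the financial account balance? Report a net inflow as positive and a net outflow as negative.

-431.1

Goods balance = 2782.1 - 2271.6 = 510.5
Services balance = 683.2 - 842.8 = -159.6
Trade balance (goods + services) = 510.5 + (-159.6) = 350.9
Net primary income = 336.4 - 263.1 = 73.3
Net secondary income = -16.3
Current account = 350.9 + 73.3 + (-16.3) = 407.9
Financial account = -(407.9 + 23.2) = -431.1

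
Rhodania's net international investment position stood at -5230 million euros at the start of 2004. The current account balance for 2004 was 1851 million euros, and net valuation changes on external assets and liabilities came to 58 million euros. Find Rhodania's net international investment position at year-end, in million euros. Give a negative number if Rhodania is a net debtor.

-3321

Change in NIIP = current account + net valuation change = 1851 + 58 = 1909
End-of-year NIIP = -5230 + 1909 = -3321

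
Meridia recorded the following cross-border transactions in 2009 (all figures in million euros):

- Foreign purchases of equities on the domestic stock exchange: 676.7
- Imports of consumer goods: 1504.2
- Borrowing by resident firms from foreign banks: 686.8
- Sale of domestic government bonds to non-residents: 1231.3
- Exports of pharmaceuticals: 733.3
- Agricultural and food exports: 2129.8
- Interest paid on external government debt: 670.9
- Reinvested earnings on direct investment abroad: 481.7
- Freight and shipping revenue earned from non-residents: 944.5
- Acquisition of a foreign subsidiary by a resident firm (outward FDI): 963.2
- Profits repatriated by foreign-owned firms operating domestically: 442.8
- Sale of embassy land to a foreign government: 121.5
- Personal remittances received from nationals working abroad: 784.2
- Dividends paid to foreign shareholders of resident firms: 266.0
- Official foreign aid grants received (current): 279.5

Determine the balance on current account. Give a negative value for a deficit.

2469.1

Goods: 733.3 + 2129.8 - 1504.2 = 1358.9
Services: 944.5
Primary income: -670.9 + 481.7 - 266.0 - 442.8 = -898.0
Secondary income: 784.2 + 279.5 = 1063.7
Current account = 1358.9 + 944.5 + (-898.0) + 1063.7 = 2469.1
(Excluded from the current account — financial account: foreign purchases of equities on the domestic stock exchange 676.7, borrowing by resident firms from foreign banks 686.8, sale of domestic government bonds to non-residents 1231.3, acquisition of a foreign subsidiary by a resident firm (outward FDI) 963.2; capital account: sale of embassy land to a foreign government 121.5.)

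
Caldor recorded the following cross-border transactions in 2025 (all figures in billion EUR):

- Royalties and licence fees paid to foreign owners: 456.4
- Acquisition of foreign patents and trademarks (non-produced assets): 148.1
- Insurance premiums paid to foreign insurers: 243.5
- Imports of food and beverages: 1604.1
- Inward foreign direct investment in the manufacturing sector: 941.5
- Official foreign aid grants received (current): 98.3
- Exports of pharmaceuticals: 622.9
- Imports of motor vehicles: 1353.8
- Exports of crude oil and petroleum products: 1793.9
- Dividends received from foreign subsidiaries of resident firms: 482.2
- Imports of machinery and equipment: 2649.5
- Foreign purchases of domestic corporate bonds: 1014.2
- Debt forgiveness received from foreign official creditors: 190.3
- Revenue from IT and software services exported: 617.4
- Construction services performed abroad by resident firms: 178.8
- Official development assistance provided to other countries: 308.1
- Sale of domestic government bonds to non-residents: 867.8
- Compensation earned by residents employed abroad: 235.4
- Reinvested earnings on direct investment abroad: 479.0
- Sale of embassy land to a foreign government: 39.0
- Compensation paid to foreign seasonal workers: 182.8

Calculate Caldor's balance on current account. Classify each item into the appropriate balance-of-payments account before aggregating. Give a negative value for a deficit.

-2290.3

Goods: 1793.9 - 2649.5 - 1353.8 - 1604.1 + 622.9 = -3190.6
Services: 178.8 - 456.4 - 243.5 + 617.4 = 96.3
Primary income: 235.4 + 482.2 + 479.0 - 182.8 = 1013.8
Secondary income: -308.1 + 98.3 = -209.8
Current account = (-3190.6) + 96.3 + 1013.8 + (-209.8) = -2290.3
(Excluded from the current account — capital account: acquisition of foreign patents and trademarks (non-produced assets) 148.1, debt forgiveness received from foreign official creditors 190.3, sale of embassy land to a foreign government 39.0; financial account: inward foreign direct investment in the manufacturing sector 941.5, foreign purchases of domestic corporate bonds 1014.2, sale of domestic government bonds to non-residents 867.8.)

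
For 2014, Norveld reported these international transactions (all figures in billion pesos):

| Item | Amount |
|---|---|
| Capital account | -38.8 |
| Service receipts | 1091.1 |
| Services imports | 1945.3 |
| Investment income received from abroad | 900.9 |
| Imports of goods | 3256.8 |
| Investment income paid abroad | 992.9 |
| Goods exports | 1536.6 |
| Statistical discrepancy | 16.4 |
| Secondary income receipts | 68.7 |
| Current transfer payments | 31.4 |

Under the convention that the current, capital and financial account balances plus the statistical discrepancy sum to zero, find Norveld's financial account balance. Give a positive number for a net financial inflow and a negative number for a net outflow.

Goods balance = 1536.6 - 3256.8 = -1720.2
Services balance = 1091.1 - 1945.3 = -854.2
Trade balance (goods + services) = -1720.2 + (-854.2) = -2574.4
Net primary income = 900.9 - 992.9 = -92.0
Net secondary income = 68.7 - 31.4 = 37.3
Current account = -2574.4 + (-92.0) + 37.3 = -2629.1
Financial account = -(-2629.1 + (-38.8) + 16.4) = 2651.5

2651.5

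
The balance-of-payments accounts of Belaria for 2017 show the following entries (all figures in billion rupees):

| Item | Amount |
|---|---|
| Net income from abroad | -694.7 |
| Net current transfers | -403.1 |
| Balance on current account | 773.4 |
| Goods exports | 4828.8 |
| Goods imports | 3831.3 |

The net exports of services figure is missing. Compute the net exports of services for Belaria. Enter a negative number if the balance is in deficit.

Current account = goods balance + services balance + net primary income + net secondary income
Sum of the known components = -100.3
Net exports of services = CA - (known components) = 773.4 - (-100.3) = 873.7

873.7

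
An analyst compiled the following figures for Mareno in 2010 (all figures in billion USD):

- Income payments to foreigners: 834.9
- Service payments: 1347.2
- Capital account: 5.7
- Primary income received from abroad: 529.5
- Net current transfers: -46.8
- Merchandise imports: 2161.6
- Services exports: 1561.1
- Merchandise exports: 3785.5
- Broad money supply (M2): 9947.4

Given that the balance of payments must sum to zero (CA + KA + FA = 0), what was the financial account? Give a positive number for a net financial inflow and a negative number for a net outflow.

-1491.3

Goods balance = 3785.5 - 2161.6 = 1623.9
Services balance = 1561.1 - 1347.2 = 213.9
Trade balance (goods + services) = 1623.9 + 213.9 = 1837.8
Net primary income = 529.5 - 834.9 = -305.4
Net secondary income = -46.8
Current account = 1837.8 + (-305.4) + (-46.8) = 1485.6
Financial account = -(1485.6 + 5.7) = -1491.3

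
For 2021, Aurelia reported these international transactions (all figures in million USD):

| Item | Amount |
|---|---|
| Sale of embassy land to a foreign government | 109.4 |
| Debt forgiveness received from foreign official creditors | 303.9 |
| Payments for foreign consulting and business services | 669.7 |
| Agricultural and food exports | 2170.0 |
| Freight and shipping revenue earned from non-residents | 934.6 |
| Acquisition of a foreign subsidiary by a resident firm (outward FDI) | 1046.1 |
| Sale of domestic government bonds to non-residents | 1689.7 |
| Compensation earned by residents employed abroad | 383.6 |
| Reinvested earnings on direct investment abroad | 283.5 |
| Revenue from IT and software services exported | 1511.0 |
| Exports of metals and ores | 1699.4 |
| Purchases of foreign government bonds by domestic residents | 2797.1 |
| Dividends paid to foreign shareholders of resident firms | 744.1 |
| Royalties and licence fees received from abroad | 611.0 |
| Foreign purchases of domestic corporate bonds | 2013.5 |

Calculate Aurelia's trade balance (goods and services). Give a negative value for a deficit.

Goods: 1699.4 + 2170.0 = 3869.4
Services: 934.6 - 669.7 + 1511.0 + 611.0 = 2386.9
Trade balance = 3869.4 + 2386.9 = 6256.3
(Excluded from the trade balance — capital account: sale of embassy land to a foreign government 109.4, debt forgiveness received from foreign official creditors 303.9; financial account: acquisition of a foreign subsidiary by a resident firm (outward FDI) 1046.1, sale of domestic government bonds to non-residents 1689.7, purchases of foreign government bonds by domestic residents 2797.1, foreign purchases of domestic corporate bonds 2013.5; primary income: compensation earned by residents employed abroad 383.6, reinvested earnings on direct investment abroad 283.5, dividends paid to foreign shareholders of resident firms 744.1.)

6256.3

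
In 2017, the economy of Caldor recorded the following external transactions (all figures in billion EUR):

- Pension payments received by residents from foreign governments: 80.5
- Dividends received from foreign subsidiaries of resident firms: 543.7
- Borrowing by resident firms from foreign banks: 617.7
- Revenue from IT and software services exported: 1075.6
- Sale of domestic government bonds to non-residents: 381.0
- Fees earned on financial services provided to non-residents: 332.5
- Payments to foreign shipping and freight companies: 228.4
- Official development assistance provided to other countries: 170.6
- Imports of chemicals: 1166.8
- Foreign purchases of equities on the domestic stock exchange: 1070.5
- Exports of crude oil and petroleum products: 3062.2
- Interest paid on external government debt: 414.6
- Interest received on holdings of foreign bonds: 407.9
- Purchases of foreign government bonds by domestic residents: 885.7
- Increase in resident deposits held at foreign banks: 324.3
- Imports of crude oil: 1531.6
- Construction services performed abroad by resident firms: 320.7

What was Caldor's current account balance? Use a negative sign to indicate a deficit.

Goods: -1166.8 - 1531.6 + 3062.2 = 363.8
Services: 332.5 + 320.7 + 1075.6 - 228.4 = 1500.4
Primary income: -414.6 + 407.9 + 543.7 = 537.0
Secondary income: 80.5 - 170.6 = -90.1
Current account = 363.8 + 1500.4 + 537.0 + (-90.1) = 2311.1
(Excluded from the current account — financial account: borrowing by resident firms from foreign banks 617.7, sale of domestic government bonds to non-residents 381.0, foreign purchases of equities on the domestic stock exchange 1070.5, purchases of foreign government bonds by domestic residents 885.7, increase in resident deposits held at foreign banks 324.3.)

2311.1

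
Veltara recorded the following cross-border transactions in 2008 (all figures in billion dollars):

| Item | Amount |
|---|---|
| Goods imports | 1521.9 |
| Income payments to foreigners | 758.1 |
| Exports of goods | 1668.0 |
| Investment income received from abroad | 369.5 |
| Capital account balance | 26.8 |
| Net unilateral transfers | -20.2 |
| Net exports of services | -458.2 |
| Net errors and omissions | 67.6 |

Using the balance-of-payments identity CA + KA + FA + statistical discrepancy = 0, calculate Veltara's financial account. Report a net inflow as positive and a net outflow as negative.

Goods balance = 1668.0 - 1521.9 = 146.1
Services balance = -458.2
Trade balance (goods + services) = 146.1 + (-458.2) = -312.1
Net primary income = 369.5 - 758.1 = -388.6
Net secondary income = -20.2
Current account = -312.1 + (-388.6) + (-20.2) = -720.9
Financial account = -(-720.9 + 26.8 + 67.6) = 626.5

626.5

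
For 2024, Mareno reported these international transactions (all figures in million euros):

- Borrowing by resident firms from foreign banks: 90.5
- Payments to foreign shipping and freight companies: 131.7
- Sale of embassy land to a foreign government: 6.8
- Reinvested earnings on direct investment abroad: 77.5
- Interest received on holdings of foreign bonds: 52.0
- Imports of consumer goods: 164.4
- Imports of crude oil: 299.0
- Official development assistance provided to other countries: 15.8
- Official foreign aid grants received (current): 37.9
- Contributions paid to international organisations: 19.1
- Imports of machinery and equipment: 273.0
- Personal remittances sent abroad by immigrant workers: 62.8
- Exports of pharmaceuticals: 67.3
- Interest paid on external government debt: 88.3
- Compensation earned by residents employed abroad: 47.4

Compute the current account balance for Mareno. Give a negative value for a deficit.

-772.0

Goods: -164.4 + 67.3 - 273.0 - 299.0 = -669.1
Services: -131.7
Primary income: 47.4 - 88.3 + 52.0 + 77.5 = 88.6
Secondary income: -15.8 + 37.9 - 19.1 - 62.8 = -59.8
Current account = (-669.1) + (-131.7) + 88.6 + (-59.8) = -772.0
(Excluded from the current account — financial account: borrowing by resident firms from foreign banks 90.5; capital account: sale of embassy land to a foreign government 6.8.)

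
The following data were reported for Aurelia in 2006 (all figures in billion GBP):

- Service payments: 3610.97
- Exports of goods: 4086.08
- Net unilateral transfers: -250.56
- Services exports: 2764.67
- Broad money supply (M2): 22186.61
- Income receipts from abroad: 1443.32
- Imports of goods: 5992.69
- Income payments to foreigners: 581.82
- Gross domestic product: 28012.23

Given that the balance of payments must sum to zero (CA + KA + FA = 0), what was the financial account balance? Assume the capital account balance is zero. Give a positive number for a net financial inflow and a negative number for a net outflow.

Goods balance = 4086.08 - 5992.69 = -1906.61
Services balance = 2764.67 - 3610.97 = -846.30
Trade balance (goods + services) = -1906.61 + (-846.30) = -2752.91
Net primary income = 1443.32 - 581.82 = 861.50
Net secondary income = -250.56
Current account = -2752.91 + 861.50 + (-250.56) = -2141.97
Financial account = -(-2141.97) = 2141.97

2141.97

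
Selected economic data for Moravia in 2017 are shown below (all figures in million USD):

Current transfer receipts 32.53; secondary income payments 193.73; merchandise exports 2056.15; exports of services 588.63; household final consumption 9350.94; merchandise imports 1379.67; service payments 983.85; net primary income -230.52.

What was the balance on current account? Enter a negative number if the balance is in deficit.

-110.46

Goods balance = 2056.15 - 1379.67 = 676.48
Services balance = 588.63 - 983.85 = -395.22
Trade balance (goods + services) = 676.48 + (-395.22) = 281.26
Net primary income = -230.52
Net secondary income = 32.53 - 193.73 = -161.20
Current account = 281.26 + (-230.52) + (-161.20) = -110.46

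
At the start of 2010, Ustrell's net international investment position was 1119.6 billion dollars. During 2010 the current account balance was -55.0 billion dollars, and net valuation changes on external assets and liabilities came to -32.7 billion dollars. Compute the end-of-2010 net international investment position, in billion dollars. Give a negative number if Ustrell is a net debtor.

Change in NIIP = current account + net valuation change = -55.0 + (-32.7) = -87.7
End-of-year NIIP = 1119.6 + (-87.7) = 1031.9

1031.9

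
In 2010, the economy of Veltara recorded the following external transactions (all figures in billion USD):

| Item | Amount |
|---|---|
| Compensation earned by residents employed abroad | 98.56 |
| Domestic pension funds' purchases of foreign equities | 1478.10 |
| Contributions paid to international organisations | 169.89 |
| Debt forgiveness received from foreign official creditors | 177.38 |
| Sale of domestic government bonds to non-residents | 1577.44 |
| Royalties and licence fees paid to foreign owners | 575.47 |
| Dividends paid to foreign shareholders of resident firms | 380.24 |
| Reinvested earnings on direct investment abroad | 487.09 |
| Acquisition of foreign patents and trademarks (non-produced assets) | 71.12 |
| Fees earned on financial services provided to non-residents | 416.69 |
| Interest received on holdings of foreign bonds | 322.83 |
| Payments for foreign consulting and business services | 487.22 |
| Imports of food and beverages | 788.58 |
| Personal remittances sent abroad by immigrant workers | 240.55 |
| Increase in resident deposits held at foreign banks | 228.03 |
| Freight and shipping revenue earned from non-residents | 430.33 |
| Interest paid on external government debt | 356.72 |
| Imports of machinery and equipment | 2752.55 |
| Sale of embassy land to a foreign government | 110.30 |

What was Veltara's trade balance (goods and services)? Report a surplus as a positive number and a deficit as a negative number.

Goods: -2752.55 - 788.58 = -3541.13
Services: -487.22 + 416.69 - 575.47 + 430.33 = -215.67
Trade balance = -3541.13 + (-215.67) = -3756.80
(Excluded from the trade balance — primary income: compensation earned by residents employed abroad 98.56, dividends paid to foreign shareholders of resident firms 380.24, reinvested earnings on direct investment abroad 487.09, interest received on holdings of foreign bonds 322.83, interest paid on external government debt 356.72; financial account: domestic pension funds' purchases of foreign equities 1478.10, sale of domestic government bonds to non-residents 1577.44, increase in resident deposits held at foreign banks 228.03; secondary income: contributions paid to international organisations 169.89, personal remittances sent abroad by immigrant workers 240.55; capital account: debt forgiveness received from foreign official creditors 177.38, acquisition of foreign patents and trademarks (non-produced assets) 71.12, sale of embassy land to a foreign government 110.30.)

-3756.80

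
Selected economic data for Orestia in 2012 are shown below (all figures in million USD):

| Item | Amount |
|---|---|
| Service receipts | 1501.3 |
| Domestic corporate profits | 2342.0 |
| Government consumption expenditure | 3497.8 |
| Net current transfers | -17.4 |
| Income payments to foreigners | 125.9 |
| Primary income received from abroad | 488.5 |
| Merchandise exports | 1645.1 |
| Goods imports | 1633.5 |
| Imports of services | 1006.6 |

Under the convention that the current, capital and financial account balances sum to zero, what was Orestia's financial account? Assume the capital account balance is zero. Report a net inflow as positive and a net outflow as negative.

Goods balance = 1645.1 - 1633.5 = 11.6
Services balance = 1501.3 - 1006.6 = 494.7
Trade balance (goods + services) = 11.6 + 494.7 = 506.3
Net primary income = 488.5 - 125.9 = 362.6
Net secondary income = -17.4
Current account = 506.3 + 362.6 + (-17.4) = 851.5
Financial account = -(851.5) = -851.5

-851.5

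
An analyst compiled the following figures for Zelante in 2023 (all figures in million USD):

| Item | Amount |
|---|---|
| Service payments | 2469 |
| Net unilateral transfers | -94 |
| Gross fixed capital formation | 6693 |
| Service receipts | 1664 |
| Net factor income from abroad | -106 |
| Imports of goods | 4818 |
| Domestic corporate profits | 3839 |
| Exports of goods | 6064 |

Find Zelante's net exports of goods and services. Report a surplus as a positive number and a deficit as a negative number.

Goods balance = 6064 - 4818 = 1246
Services balance = 1664 - 2469 = -805
Trade balance (goods + services) = 1246 + (-805) = 441

441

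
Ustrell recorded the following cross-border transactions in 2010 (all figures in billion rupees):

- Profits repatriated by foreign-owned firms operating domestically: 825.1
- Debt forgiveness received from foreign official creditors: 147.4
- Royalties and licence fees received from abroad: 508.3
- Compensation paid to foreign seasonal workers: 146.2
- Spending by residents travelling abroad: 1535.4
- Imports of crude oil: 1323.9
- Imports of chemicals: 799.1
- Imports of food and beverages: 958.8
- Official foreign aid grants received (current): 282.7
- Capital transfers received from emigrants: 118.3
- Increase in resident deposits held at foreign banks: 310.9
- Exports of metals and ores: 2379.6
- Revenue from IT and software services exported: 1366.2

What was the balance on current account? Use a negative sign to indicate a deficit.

-1051.7

Goods: -1323.9 - 958.8 + 2379.6 - 799.1 = -702.2
Services: 1366.2 + 508.3 - 1535.4 = 339.1
Primary income: -146.2 - 825.1 = -971.3
Secondary income: 282.7
Current account = (-702.2) + 339.1 + (-971.3) + 282.7 = -1051.7
(Excluded from the current account — capital account: debt forgiveness received from foreign official creditors 147.4, capital transfers received from emigrants 118.3; financial account: increase in resident deposits held at foreign banks 310.9.)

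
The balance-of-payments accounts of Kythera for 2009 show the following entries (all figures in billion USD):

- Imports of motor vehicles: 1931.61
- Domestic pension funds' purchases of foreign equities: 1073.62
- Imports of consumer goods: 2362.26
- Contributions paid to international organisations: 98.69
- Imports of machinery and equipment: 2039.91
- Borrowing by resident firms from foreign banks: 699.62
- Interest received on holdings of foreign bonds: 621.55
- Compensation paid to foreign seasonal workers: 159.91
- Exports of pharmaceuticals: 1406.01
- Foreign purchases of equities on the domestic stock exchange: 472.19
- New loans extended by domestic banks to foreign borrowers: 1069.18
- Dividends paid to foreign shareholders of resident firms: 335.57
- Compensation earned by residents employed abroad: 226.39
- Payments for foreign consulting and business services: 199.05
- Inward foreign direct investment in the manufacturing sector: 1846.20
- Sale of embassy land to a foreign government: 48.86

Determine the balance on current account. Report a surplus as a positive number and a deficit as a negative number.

Goods: -1931.61 - 2039.91 - 2362.26 + 1406.01 = -4927.77
Services: -199.05
Primary income: 621.55 - 159.91 - 335.57 + 226.39 = 352.46
Secondary income: -98.69
Current account = (-4927.77) + (-199.05) + 352.46 + (-98.69) = -4873.05
(Excluded from the current account — financial account: domestic pension funds' purchases of foreign equities 1073.62, borrowing by resident firms from foreign banks 699.62, foreign purchases of equities on the domestic stock exchange 472.19, new loans extended by domestic banks to foreign borrowers 1069.18, inward foreign direct investment in the manufacturing sector 1846.20; capital account: sale of embassy land to a foreign government 48.86.)

-4873.05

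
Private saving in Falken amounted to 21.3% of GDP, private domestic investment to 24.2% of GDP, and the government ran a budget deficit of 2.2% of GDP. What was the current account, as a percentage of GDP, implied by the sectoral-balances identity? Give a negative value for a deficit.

By the sectoral-balances identity, CA = (S_private - I) + (T - G).
Private balance = 21.3 - 24.2 = -2.9
Government balance (T - G) = -2.2
CA = -2.9 + (-2.2) = -5.1

-5.1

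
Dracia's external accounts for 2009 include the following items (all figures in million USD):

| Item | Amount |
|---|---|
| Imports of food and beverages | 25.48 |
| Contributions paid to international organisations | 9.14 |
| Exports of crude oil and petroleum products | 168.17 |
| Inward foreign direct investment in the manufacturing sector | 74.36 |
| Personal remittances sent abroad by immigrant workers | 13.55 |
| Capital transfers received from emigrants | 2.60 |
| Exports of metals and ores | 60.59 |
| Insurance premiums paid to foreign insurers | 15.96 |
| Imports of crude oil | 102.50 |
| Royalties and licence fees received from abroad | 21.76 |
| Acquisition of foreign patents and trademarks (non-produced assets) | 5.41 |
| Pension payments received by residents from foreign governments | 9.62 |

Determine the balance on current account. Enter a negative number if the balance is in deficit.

93.51

Goods: -25.48 + 168.17 + 60.59 - 102.50 = 100.78
Services: 21.76 - 15.96 = 5.80
Secondary income: -13.55 + 9.62 - 9.14 = -13.07
Current account = 100.78 + 5.80 + (-13.07) = 93.51
(Excluded from the current account — financial account: inward foreign direct investment in the manufacturing sector 74.36; capital account: capital transfers received from emigrants 2.60, acquisition of foreign patents and trademarks (non-produced assets) 5.41.)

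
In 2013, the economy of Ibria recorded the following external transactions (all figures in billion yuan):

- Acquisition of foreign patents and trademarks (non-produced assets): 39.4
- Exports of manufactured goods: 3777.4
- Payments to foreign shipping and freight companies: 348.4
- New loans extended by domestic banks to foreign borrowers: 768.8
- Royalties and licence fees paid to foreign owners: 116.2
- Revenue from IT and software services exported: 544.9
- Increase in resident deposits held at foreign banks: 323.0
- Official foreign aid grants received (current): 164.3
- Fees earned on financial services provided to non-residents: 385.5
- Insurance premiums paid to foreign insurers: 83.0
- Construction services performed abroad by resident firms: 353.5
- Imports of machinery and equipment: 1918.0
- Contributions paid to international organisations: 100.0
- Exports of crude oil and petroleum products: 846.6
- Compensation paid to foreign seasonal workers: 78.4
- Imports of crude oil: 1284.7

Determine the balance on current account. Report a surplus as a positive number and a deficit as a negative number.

Goods: 846.6 + 3777.4 - 1284.7 - 1918.0 = 1421.3
Services: 385.5 + 544.9 - 83.0 + 353.5 - 116.2 - 348.4 = 736.3
Primary income: -78.4
Secondary income: -100.0 + 164.3 = 64.3
Current account = 1421.3 + 736.3 + (-78.4) + 64.3 = 2143.5
(Excluded from the current account — capital account: acquisition of foreign patents and trademarks (non-produced assets) 39.4; financial account: new loans extended by domestic banks to foreign borrowers 768.8, increase in resident deposits held at foreign banks 323.0.)

2143.5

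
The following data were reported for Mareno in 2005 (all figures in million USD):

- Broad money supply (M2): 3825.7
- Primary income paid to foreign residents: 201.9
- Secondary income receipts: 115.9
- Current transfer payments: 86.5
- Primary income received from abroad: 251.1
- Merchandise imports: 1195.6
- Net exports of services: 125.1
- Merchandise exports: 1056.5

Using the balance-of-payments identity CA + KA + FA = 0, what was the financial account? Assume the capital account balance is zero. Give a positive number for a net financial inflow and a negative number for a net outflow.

Goods balance = 1056.5 - 1195.6 = -139.1
Services balance = 125.1
Trade balance (goods + services) = -139.1 + 125.1 = -14.0
Net primary income = 251.1 - 201.9 = 49.2
Net secondary income = 115.9 - 86.5 = 29.4
Current account = -14.0 + 49.2 + 29.4 = 64.6
Financial account = -(64.6) = -64.6

-64.6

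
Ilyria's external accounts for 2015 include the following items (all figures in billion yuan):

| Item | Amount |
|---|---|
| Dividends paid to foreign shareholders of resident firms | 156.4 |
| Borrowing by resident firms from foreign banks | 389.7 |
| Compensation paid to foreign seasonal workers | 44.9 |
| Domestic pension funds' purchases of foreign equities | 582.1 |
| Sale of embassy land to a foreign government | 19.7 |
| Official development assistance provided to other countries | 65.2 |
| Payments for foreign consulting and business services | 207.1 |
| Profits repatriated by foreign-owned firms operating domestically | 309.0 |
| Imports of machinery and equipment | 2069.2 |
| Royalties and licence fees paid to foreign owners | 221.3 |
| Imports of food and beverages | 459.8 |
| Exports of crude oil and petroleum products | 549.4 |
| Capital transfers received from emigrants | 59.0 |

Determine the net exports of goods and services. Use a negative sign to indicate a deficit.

Goods: -459.8 - 2069.2 + 549.4 = -1979.6
Services: -221.3 - 207.1 = -428.4
Trade balance = -1979.6 + (-428.4) = -2408.0
(Excluded from the trade balance — primary income: dividends paid to foreign shareholders of resident firms 156.4, compensation paid to foreign seasonal workers 44.9, profits repatriated by foreign-owned firms operating domestically 309.0; financial account: borrowing by resident firms from foreign banks 389.7, domestic pension funds' purchases of foreign equities 582.1; capital account: sale of embassy land to a foreign government 19.7, capital transfers received from emigrants 59.0; secondary income: official development assistance provided to other countries 65.2.)

-2408.0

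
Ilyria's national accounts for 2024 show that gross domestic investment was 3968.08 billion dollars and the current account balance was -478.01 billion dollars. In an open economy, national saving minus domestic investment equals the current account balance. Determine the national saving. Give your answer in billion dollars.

S = I + CA = 3968.08 + (-478.01) = 3490.07

3490.07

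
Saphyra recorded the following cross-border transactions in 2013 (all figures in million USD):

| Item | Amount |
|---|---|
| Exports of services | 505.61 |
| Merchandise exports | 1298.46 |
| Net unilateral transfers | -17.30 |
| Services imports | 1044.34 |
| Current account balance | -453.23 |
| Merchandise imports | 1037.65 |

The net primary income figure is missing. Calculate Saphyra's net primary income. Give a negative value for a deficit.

Current account = goods balance + services balance + net primary income + net secondary income
Sum of the known components = -295.22
Net primary income = CA - (known components) = -453.23 - (-295.22) = -158.01

-158.01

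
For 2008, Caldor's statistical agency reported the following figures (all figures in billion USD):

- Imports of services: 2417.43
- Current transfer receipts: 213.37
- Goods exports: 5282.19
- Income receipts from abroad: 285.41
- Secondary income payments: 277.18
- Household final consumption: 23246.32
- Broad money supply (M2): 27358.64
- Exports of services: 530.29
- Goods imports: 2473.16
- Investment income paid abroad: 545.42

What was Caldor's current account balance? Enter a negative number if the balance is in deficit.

598.07

Goods balance = 5282.19 - 2473.16 = 2809.03
Services balance = 530.29 - 2417.43 = -1887.14
Trade balance (goods + services) = 2809.03 + (-1887.14) = 921.89
Net primary income = 285.41 - 545.42 = -260.01
Net secondary income = 213.37 - 277.18 = -63.81
Current account = 921.89 + (-260.01) + (-63.81) = 598.07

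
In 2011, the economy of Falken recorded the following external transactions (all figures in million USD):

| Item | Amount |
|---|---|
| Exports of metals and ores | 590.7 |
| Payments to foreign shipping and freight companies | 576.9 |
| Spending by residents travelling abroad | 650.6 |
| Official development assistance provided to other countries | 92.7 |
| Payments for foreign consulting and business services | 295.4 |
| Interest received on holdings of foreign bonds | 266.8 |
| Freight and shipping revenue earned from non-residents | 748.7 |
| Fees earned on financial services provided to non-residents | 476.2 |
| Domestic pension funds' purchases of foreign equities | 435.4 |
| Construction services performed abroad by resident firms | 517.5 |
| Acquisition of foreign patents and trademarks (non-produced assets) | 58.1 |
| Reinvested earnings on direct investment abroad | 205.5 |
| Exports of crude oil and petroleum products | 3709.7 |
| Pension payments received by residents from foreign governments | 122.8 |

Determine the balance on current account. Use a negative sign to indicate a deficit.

Goods: 3709.7 + 590.7 = 4300.4
Services: 517.5 - 576.9 - 650.6 - 295.4 + 748.7 + 476.2 = 219.5
Primary income: 266.8 + 205.5 = 472.3
Secondary income: 122.8 - 92.7 = 30.1
Current account = 4300.4 + 219.5 + 472.3 + 30.1 = 5022.3
(Excluded from the current account — financial account: domestic pension funds' purchases of foreign equities 435.4; capital account: acquisition of foreign patents and trademarks (non-produced assets) 58.1.)

5022.3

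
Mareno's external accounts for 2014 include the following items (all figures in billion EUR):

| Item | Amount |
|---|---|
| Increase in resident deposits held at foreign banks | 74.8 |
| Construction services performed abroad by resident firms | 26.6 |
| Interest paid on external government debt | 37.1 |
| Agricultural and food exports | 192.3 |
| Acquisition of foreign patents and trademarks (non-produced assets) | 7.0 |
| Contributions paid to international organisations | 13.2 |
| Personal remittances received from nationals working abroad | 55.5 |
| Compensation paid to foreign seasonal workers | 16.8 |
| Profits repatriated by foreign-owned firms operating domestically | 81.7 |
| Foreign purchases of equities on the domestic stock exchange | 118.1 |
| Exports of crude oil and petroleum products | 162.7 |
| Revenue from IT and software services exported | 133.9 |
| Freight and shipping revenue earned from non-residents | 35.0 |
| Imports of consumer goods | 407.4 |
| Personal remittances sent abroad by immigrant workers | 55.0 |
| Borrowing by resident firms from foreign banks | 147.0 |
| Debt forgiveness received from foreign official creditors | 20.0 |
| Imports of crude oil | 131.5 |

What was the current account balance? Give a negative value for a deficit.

Goods: 162.7 + 192.3 - 407.4 - 131.5 = -183.9
Services: 26.6 + 35.0 + 133.9 = 195.5
Primary income: -37.1 - 81.7 - 16.8 = -135.6
Secondary income: -55.0 + 55.5 - 13.2 = -12.7
Current account = (-183.9) + 195.5 + (-135.6) + (-12.7) = -136.7
(Excluded from the current account — financial account: increase in resident deposits held at foreign banks 74.8, foreign purchases of equities on the domestic stock exchange 118.1, borrowing by resident firms from foreign banks 147.0; capital account: acquisition of foreign patents and trademarks (non-produced assets) 7.0, debt forgiveness received from foreign official creditors 20.0.)

-136.7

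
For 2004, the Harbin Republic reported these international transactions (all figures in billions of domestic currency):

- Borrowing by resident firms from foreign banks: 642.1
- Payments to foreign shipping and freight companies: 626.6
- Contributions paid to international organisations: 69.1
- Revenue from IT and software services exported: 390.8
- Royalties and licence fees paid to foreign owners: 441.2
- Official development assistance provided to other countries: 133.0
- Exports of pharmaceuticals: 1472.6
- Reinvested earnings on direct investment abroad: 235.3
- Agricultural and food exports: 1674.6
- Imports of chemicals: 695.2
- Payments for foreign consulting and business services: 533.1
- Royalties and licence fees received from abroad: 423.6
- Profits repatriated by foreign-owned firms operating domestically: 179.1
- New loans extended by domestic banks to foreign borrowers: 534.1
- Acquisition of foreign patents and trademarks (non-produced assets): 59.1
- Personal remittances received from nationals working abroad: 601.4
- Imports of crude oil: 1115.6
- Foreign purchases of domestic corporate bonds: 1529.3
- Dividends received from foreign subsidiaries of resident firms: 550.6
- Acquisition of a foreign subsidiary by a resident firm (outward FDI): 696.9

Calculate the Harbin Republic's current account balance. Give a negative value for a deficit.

Goods: 1674.6 - 695.2 - 1115.6 + 1472.6 = 1336.4
Services: -441.2 - 533.1 - 626.6 + 423.6 + 390.8 = -786.5
Primary income: -179.1 + 235.3 + 550.6 = 606.8
Secondary income: -69.1 + 601.4 - 133.0 = 399.3
Current account = 1336.4 + (-786.5) + 606.8 + 399.3 = 1556.0
(Excluded from the current account — financial account: borrowing by resident firms from foreign banks 642.1, new loans extended by domestic banks to foreign borrowers 534.1, foreign purchases of domestic corporate bonds 1529.3, acquisition of a foreign subsidiary by a resident firm (outward FDI) 696.9; capital account: acquisition of foreign patents and trademarks (non-produced assets) 59.1.)

1556.0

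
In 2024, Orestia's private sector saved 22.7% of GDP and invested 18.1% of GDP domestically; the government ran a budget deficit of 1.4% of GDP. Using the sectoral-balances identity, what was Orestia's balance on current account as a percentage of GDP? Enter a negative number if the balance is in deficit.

3.2

By the sectoral-balances identity, CA = (S_private - I) + (T - G).
Private balance = 22.7 - 18.1 = 4.6
Government balance (T - G) = -1.4
CA = 4.6 + (-1.4) = 3.2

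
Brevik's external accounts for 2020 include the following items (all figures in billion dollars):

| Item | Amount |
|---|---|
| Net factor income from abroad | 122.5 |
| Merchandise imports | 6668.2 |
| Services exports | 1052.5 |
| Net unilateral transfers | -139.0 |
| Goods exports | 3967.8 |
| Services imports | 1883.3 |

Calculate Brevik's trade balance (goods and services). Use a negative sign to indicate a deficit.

Goods balance = 3967.8 - 6668.2 = -2700.4
Services balance = 1052.5 - 1883.3 = -830.8
Trade balance (goods + services) = -2700.4 + (-830.8) = -3531.2

-3531.2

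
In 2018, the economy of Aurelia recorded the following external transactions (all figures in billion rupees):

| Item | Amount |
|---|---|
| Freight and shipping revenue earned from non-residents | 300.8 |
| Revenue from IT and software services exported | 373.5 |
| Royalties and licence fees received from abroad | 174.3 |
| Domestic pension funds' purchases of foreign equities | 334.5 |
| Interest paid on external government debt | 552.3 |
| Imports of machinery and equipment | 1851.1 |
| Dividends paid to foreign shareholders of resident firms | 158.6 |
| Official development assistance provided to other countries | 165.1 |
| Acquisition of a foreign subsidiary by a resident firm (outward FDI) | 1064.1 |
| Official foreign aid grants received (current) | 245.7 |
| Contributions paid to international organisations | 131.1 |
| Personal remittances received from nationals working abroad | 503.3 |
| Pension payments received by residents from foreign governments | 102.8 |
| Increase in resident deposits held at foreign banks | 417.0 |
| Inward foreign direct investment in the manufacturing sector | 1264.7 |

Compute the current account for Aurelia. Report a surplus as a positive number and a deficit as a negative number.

-1157.8

Goods: -1851.1
Services: 300.8 + 373.5 + 174.3 = 848.6
Primary income: -552.3 - 158.6 = -710.9
Secondary income: 245.7 - 165.1 + 102.8 - 131.1 + 503.3 = 555.6
Current account = (-1851.1) + 848.6 + (-710.9) + 555.6 = -1157.8
(Excluded from the current account — financial account: domestic pension funds' purchases of foreign equities 334.5, acquisition of a foreign subsidiary by a resident firm (outward FDI) 1064.1, increase in resident deposits held at foreign banks 417.0, inward foreign direct investment in the manufacturing sector 1264.7.)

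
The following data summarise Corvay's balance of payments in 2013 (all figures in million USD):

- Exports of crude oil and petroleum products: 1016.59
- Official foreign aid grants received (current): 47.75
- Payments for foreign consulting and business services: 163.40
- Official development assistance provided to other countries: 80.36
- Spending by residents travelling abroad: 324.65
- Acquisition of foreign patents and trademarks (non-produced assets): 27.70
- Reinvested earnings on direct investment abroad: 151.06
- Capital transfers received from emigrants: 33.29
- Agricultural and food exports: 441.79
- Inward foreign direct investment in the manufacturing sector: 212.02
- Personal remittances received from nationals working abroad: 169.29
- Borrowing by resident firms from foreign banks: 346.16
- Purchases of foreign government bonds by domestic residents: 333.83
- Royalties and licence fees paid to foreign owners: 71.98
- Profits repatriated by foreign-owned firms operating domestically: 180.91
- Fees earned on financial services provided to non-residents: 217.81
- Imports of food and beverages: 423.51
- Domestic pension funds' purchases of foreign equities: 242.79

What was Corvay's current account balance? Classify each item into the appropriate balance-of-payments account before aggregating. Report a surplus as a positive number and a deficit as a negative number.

Goods: 1016.59 - 423.51 + 441.79 = 1034.87
Services: 217.81 - 163.40 - 71.98 - 324.65 = -342.22
Primary income: -180.91 + 151.06 = -29.85
Secondary income: -80.36 + 47.75 + 169.29 = 136.68
Current account = 1034.87 + (-342.22) + (-29.85) + 136.68 = 799.48
(Excluded from the current account — capital account: acquisition of foreign patents and trademarks (non-produced assets) 27.70, capital transfers received from emigrants 33.29; financial account: inward foreign direct investment in the manufacturing sector 212.02, borrowing by resident firms from foreign banks 346.16, purchases of foreign government bonds by domestic residents 333.83, domestic pension funds' purchases of foreign equities 242.79.)

799.48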